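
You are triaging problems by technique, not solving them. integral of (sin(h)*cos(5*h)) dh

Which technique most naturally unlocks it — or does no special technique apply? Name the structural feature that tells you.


Best approach: a trigonometric identity — the product sin(h)*cos(5*h) converts to a sum of single-frequency sinusoids via the product-to-sum identity.


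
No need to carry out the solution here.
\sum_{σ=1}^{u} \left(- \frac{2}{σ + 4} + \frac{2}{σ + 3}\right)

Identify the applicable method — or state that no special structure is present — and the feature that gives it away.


Method: telescoping — spot the paired structure — each term adds \frac{2}{σ + 3} and subtracts its successor value, which the next term restores: the definition of a telescoping chain.


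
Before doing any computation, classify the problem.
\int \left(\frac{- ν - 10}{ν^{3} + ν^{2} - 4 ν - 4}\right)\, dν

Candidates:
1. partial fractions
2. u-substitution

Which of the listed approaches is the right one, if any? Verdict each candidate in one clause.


Method: partial fractions — rational integrand, reducible denominator ν^{3} + ν^{2} - 4 ν - 4: decompose first, integrate second.
- partial fractions: applies; the problem has the shape this method handles.
- u-substitution — no subexpression of the integrand serves as a whole-integral substitution inner — individual terms may offer their own, but none carries its derivative as a factor of the full integrand; a working change of variable would have to be constructed from outside the expression.


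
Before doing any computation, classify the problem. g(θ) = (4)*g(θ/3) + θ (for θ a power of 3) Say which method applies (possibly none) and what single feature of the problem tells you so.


Verdict: the master substitution — the argument contracts 3-fold per step: reindex θ exponentially and solve the linear recurrence in the new index.


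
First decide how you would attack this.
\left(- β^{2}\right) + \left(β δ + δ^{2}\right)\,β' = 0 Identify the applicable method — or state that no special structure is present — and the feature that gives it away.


Best approach: the homogeneous substitution — solved for the derivative, the right side is unchanged under scaling δ and β together — it depends only on the ratio β/δ, so substitute a single ratio variable. This can also be massaged into Bernoulli form (the roles of the variables may need exchanging); the homogeneous substitution avoids that setup.


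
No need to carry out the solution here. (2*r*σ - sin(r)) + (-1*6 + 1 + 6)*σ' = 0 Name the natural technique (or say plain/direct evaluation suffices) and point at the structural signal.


Best approach: a linear integrating factor — arrange it as σ' + 2*r·σ = (the forcing term) and the integrating factor does the rest.


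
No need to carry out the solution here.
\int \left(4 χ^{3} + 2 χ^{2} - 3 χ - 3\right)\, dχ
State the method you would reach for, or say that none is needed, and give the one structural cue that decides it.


Verdict: no special technique — every term is a constant multiple of a power of χ; term-wise power-rule integration needs no preliminary transformation.


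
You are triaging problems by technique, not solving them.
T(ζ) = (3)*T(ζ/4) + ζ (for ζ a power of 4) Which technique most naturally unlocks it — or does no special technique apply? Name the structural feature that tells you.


Best approach: the master substitution — recursion at ζ/4 is multiplicative in the index; logarithmic reindexing via ζ = 4^m linearizes it.


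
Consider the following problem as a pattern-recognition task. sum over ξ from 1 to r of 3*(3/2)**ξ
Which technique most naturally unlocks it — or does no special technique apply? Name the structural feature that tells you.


Verdict: the geometric series formula — term-over-term division gives 3/2 every time — index-free ratio, geometric sum formula applies.


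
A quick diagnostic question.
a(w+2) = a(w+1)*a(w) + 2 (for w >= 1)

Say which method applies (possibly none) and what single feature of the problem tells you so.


Verdict: no special technique — the map from one term to the next is curved, not linear, so linear closed-form machinery does not attach.


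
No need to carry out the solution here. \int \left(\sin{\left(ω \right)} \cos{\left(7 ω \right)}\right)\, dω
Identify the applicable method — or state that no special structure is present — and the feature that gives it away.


Diagnosis: a trigonometric identity — two different frequencies multiply in \sin{\left(ω \right)} \cos{\left(7 ω \right)}; the product-to-sum formula separates them.


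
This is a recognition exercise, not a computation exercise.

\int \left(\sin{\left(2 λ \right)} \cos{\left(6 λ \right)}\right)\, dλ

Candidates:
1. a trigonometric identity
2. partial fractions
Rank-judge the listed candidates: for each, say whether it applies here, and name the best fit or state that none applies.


Method: a trigonometric identity — split \sin{\left(2 λ \right)} \cos{\left(6 λ \right)} with the angle-addition identities: the resulting sum integrates term by term.
- a trigonometric identity: applicable, and directly so.
- partial fractions — the expression is not a ratio of polynomials that decomposes further.


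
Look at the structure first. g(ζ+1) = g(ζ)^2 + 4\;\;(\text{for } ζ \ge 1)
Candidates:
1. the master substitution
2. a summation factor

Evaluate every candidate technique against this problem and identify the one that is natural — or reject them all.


Best approach: no special technique — each new value is a nonlinear function of earlier ones — scaling arguments and superposition both fail.
- the master substitution — this is shift-type recursion, outside the divide-and-conquer template.
- a summation factor — no summation factor applies — the rule is not linear in the sequence values.


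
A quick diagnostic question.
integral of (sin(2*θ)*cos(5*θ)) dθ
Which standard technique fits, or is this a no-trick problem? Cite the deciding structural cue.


Verdict: a trigonometric identity — sin(2*θ)*cos(5*θ) is a beat pattern — rewrite the product as a sum of single-frequency waves before integrating.


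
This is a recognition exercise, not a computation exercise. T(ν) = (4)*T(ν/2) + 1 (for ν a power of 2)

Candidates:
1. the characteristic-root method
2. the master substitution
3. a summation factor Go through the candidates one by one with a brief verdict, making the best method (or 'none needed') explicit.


Method: the master substitution — a divide-and-conquer shape: argument ν/2, so change variables with ν = 2^m and solve the linear version.
- the characteristic-root method: the recursion divides its index rather than shifting it — outside the constant-shift family the root method covers.
- the master substitution — applicable, and directly so.
- a summation factor: a divided-index call is outside the fixed-shift first-order family a summation factor normalizes.


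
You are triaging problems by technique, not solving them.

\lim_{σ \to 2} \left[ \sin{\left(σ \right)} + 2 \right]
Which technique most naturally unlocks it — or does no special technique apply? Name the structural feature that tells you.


Diagnosis: no special technique — the function is continuous at 2; evaluation is itself the limit, no machinery required.


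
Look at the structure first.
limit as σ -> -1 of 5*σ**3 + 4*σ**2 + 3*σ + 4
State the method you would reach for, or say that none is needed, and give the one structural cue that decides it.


Technique: no special technique — no denominator vanishes and nothing blows up at -1: direct substitution is the whole computation.


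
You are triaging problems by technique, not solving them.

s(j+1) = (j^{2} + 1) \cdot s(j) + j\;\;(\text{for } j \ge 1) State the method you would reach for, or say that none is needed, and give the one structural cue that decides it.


Diagnosis: a summation factor — first-order, linear, moving coefficient j^{2} + 1: the discrete analogue of an integrating factor handles it.


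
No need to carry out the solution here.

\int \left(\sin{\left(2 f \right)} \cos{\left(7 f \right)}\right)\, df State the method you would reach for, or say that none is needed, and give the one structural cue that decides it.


Method: a trigonometric identity — apply product-to-sum to \sin{\left(2 f \right)} \cos{\left(7 f \right)}: two clean single-angle terms replace one awkward product.


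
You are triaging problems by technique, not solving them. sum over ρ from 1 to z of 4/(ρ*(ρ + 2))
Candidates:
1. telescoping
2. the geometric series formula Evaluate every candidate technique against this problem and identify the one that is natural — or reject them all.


Best approach: telescoping — 4/(ρ*(ρ + 2)) hides a difference of shifted reciprocals — decompose it and the middle of the sum vanishes.
- telescoping: applicable, and directly so.
- the geometric series formula — the ratio of consecutive terms depends on the index.


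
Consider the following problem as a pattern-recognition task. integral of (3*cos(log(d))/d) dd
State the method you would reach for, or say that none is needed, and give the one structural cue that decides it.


Technique: u-substitution — collected, the integrand has one factor that is, up to a constant, the derivative of an inner expression the rest depends on — substitute for that inner expression.


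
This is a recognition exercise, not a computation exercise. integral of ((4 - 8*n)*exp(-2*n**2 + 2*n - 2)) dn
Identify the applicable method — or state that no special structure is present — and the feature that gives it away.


Diagnosis: u-substitution — 4 - 8*n matches the derivative of -2*n**2 + 2*n - 2 up to a constant; with u = -2*n**2 + 2*n - 2 the whole integrand folds into a function of u alone.


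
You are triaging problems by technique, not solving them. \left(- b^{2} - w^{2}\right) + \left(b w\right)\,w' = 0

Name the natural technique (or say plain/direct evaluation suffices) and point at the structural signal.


Verdict: the homogeneous substitution — solved for the derivative, the right side is unchanged under scaling b and w together — it depends only on the ratio w/b, so substitute a single ratio variable. Rearranged, this also fits the Bernoulli template directly; the homogeneous substitution reads the structure without the rearrangement.


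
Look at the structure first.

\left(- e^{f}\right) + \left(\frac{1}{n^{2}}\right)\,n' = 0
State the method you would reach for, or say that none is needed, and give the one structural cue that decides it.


Verdict: separation of variables — solved for the derivative, the right side splits multiplicatively into a function of each variable alone — divide and integrate each side. An exactness check succeeds on this form as well — separation and the potential function arrive at the same answer, separation more directly.


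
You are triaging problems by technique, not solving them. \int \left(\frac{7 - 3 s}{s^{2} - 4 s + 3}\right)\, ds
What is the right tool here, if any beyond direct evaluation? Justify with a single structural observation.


Diagnosis: partial fractions — rational integrand, reducible denominator s^{2} - 4 s + 3: decompose first, integrate second.


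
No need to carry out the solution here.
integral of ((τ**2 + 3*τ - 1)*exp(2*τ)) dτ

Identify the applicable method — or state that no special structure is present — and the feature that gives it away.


Verdict: integration by parts — a polynomial factor τ**2 + 3*τ - 1 multiplies exp(2*τ); differentiating τ**2 + 3*τ - 1 lowers its degree while exp(2*τ) integrates cleanly, so parts wins.


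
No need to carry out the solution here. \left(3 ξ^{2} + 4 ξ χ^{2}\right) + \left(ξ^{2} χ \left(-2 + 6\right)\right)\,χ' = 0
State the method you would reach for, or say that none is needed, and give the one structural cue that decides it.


Technique: the exact-equation method — equality of cross partials is the green light — assemble the potential function term by term.


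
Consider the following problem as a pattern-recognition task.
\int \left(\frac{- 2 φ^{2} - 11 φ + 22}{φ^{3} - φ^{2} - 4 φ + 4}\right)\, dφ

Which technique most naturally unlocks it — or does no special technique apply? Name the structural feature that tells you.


Best approach: partial fractions — each factor of φ^{3} - φ^{2} - 4 φ + 4 owns one elementary piece of the integrand — separate them and integrate piecewise.


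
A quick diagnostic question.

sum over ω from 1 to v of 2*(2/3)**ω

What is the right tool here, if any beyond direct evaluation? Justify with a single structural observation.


Best approach: the geometric series formula — term-over-term division gives 2/3 every time — index-free ratio, geometric sum formula applies.


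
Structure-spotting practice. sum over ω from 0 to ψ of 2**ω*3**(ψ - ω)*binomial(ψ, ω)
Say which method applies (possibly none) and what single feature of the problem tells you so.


Verdict: the binomial theorem — binomial(ψ, ω) weighting matched powers of 2 and 3 is the expanded form of (2 + 3)^ψ — fold it back up.


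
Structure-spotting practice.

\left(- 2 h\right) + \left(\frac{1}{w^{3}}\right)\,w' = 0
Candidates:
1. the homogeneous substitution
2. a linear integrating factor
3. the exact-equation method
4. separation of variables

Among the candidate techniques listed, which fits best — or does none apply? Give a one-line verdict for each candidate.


Method: separation of variables — separating collects all w-dependence with the derivative and leaves all h-dependence opposite: variables separate.
- the homogeneous substitution: solved for the derivative, the right side changes under joint scaling of the two variables.
- a linear integrating factor — a nonlinear term in the unknown puts this outside the integrating-factor template.
- the exact-equation method — the cross-partial test holds only vacuously — each coefficient lives in its own variable, so the exactness machinery reads no structure the split form does not already show.
- separation of variables: yes, a natural case for it.


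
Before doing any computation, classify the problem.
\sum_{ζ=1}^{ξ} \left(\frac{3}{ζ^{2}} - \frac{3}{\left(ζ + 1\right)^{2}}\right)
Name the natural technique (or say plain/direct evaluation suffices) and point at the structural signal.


Diagnosis: telescoping — the summand is \frac{3}{ζ^{2}} minus the same expression shifted by one, so consecutive terms cancel in pairs.


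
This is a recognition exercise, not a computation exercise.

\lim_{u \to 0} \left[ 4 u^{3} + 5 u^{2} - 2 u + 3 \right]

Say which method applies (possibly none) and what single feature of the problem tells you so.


Verdict: no special technique — the expression is continuous at 0 — substitute and evaluate; no indeterminate form appears.


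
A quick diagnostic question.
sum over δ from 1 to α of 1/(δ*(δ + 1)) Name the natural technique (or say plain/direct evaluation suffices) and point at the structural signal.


Method: telescoping — after splitting 1/(δ*(δ + 1)) into partial fractions, the pieces are shifted copies of one function and cancel telescopically.


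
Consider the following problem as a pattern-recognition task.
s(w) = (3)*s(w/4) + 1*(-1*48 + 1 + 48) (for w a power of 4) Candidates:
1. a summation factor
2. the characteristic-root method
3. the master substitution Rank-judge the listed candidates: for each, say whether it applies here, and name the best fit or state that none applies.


Verdict: the master substitution — the index is divided (w/4), not shifted — substitute w = 4^m to straighten it into a shift recurrence.
- a summation factor: the recursion divides its index rather than shifting it — there is no previous-term chain for a summation factor to telescope.
- the characteristic-root method — the recursion divides its index rather than shifting it — outside the constant-shift family the root method covers.
- the master substitution: applicable, and directly so.


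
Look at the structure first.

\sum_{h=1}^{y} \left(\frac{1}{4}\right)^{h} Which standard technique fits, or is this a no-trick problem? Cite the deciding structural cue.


Best approach: the geometric series formula — check a ratio of consecutive terms: it is \frac{1}{4}, independent of the index, so the geometric formula closes the sum.


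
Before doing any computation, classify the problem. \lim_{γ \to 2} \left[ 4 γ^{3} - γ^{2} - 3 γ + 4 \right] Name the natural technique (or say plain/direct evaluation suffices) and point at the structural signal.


Method: no special technique — the expression is continuous at the evaluation point — substitute directly; no indeterminate form appears.


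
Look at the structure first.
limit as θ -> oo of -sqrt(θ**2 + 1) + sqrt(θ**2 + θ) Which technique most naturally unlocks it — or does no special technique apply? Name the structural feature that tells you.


Best approach: conjugate multiplication — sqrt(θ**2 + θ) and sqrt(θ**2 + 1) both blow up, but their difference is tame once the conjugate rationalizes it.


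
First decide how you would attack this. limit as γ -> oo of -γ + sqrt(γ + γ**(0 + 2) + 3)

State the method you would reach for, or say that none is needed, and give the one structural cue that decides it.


Best approach: conjugate multiplication — two divergent pieces with a minus sign between them and a radical in the mix: rationalize sqrt(γ + γ**(0 + 2) + 3) - γ before any limit law applies.


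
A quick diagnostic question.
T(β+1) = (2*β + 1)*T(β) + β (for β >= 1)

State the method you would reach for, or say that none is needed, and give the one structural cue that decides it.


Best approach: a summation factor — with the index-dependent coefficient 2*β + 1, dividing by the cumulative product turns the left side into a pure difference.


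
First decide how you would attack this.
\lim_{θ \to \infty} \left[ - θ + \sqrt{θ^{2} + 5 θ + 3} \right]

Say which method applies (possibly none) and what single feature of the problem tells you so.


Verdict: conjugate multiplication — divergence minus divergence hides a finite answer — expose it by pairing \sqrt{θ^{2} + 5 θ + 3} - θ with its conjugate.


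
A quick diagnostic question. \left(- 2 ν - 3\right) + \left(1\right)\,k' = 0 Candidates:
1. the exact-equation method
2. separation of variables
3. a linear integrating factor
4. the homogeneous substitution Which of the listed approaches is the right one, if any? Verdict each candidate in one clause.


Best approach: no special technique — the slope is a function of ν alone, so integrate both sides directly.
- the exact-equation method — with the unknown absent from both coefficients, the cross-partial test holds emptily — nothing for the exact method to work on.
- separation of variables: any separation here is vacuous (nothing depends on the unknown); direct integration is the honest label.
- a linear integrating factor — with the unknown absent the integrating factor is a formality; direct integration is the working structure.
- the homogeneous substitution: rescaling both variables together changes the slope, so no ratio substitution collapses it.


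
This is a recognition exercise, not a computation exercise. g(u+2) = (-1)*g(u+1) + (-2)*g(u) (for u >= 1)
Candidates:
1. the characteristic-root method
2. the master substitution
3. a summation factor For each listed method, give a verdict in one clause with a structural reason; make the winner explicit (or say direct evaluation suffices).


Technique: the characteristic-root method — constant coefficients and linearity mean the ansatz r^u reduces it to solving the characteristic polynomial.
- the characteristic-root method — yes — fits the structure here.
- the master substitution: the recursion shifts the index rather than dividing it.
- a summation factor: the recurrence reaches back more than one step, outside the first-order family a summation factor normalizes.


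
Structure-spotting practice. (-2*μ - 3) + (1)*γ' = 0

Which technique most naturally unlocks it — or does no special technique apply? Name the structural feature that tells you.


Best approach: no special technique — with γ absent the equation is not coupled at all: direct integration in μ.


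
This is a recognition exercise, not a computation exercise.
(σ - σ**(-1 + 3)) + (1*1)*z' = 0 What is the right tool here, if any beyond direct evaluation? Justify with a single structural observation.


Technique: no special technique — solved for the derivative, no z appears — this is antidifferentiation in σ wearing ODE clothing.


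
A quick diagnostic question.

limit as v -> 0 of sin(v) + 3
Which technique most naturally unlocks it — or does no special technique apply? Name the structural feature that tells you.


Best approach: no special technique — nothing blocks direct substitution at 0: plug in and finish.


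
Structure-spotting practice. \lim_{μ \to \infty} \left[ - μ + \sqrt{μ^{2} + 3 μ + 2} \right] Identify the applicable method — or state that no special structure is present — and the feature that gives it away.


Diagnosis: conjugate multiplication — two divergent pieces with a minus sign between them and a radical in the mix: rationalize \sqrt{μ^{2} + 3 μ + 2} - μ before any limit law applies.


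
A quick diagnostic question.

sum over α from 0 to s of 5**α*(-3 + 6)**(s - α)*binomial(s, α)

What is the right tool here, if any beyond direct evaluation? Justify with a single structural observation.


Method: the binomial theorem — terms weighting binomial(s, α) against matched powers of 5 and (-3 + 6) reassemble into (5 + (-3 + 6))^s by the binomial theorem.


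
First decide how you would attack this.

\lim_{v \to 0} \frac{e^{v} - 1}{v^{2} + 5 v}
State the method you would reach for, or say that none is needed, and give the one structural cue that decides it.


Technique: l'Hôpital's rule (0/0) — plug in 0: top and bottom both hit zero, so differentiate each and retry. Expanding numerator and denominator to first order gives the same value — the rule automates exactly that.


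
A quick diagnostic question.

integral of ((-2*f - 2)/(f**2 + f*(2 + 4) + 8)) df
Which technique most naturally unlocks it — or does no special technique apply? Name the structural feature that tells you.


Method: partial fractions — the denominator (f**2 + f*(2 + 4) + 8) factors, so the quotient decomposes into elementary partial fractions term by term.


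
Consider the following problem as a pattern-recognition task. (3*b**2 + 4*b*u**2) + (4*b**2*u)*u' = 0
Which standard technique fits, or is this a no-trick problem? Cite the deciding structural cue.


Technique: the exact-equation method — this form is already the differential of something: the matching mixed partials of 3*b**2 + 4*b*u**2 and 4*b**2*u prove it.


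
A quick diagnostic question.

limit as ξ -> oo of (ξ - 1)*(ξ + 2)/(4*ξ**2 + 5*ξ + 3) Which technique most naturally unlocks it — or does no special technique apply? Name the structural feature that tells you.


Diagnosis: dominant-term comparison — at large ξ only the top-degree terms survive; compare the leading terms and the limit falls out. l'Hôpital's at-infinity variant applies to the expression viewed as a single quotient; the leading-term comparison is the direct route.


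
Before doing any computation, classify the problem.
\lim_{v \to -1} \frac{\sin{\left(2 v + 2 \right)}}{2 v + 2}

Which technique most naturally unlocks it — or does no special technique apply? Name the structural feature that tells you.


Verdict: l'Hôpital's rule (0/0) — the 0/0 form at -1 is the signature situation for l'Hôpital's rule. One could equally expand both pieces locally and compare leading terms; the rule does that in one stroke.


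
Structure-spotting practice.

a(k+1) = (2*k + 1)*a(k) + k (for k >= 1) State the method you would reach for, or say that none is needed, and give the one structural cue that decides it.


Best approach: a summation factor — the coefficient 2*k + 1 drifts with the index, so no fixed root exists; normalizing by the cumulative product telescopes it.


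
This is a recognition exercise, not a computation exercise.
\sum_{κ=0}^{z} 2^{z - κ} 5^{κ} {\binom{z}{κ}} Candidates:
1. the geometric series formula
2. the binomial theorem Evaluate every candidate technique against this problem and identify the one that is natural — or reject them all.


Technique: the binomial theorem — the summand is term κ of a binomial expansion in 5 and 2; the whole sum is a single power.
- the geometric series formula: no single multiplier carries one term to the next throughout the sum.
- the binomial theorem — applicable, and directly so.


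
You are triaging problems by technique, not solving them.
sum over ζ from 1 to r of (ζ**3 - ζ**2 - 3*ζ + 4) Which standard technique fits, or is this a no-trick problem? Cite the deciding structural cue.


Technique: no special technique — every summand is a constant multiple of a power of ζ — apply the standard power-sum identities one degree at a time.


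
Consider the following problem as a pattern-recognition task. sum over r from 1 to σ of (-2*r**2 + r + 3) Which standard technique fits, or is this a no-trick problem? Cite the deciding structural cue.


Best approach: no special technique — with only polynomial terms in r present, the classical sum-of-powers identities are all you need.


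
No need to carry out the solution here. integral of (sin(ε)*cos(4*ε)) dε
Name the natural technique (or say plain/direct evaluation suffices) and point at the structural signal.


Diagnosis: a trigonometric identity — apply product-to-sum to sin(ε)*cos(4*ε): two clean single-angle terms replace one awkward product.


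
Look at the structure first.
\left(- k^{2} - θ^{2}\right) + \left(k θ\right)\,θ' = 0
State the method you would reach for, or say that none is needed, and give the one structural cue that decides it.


Method: the homogeneous substitution — the slope's numerator and denominator share total degree; set v = θ/k and the equation drops to separable form. This doubles as a Bernoulli equation in the unknown as written; the homogeneous route needs no setup at all.


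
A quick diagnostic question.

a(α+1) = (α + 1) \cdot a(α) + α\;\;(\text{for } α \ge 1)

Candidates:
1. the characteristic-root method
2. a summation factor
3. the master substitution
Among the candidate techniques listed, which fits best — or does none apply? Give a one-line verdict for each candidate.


Best approach: a summation factor — normalize by the running product of α + 1: the left side becomes a difference, and differences sum.
- the characteristic-root method: an index-dependent weight blocks the pure exponential ansatz.
- a summation factor — yes — fits the structure here.
- the master substitution: the recursion steps by a constant offset, so exponential reindexing is pointless.


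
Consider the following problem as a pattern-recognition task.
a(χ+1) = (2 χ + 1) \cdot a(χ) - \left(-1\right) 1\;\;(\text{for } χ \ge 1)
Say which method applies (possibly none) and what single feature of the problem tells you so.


Verdict: a summation factor — it is first-order linear but the coefficient 2 χ + 1 depends on the index, so multiply through by a summation factor to telescope it.


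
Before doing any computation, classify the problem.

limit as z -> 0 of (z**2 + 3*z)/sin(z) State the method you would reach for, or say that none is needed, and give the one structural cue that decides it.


Diagnosis: l'Hôpital's rule (0/0) — substituting 0 gives 0 over 0; differentiate top and bottom once and re-evaluate. Known elementary limits would finish this too — the rule just bypasses the case analysis.


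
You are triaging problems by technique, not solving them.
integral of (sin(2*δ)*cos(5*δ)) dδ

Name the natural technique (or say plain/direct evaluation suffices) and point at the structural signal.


Best approach: a trigonometric identity — sin(2*δ)*cos(5*δ) is a beat pattern — rewrite the product as a sum of single-frequency waves before integrating.


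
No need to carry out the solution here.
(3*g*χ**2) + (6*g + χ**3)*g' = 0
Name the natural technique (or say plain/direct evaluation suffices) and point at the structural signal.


Best approach: the exact-equation method — checking ∂/∂g of 3*g*χ**2 against ∂/∂χ of 6*g + χ**3: they match — the equation is exact as it stands.


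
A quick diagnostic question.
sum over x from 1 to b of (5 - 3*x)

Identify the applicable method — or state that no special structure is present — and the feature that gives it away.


Diagnosis: no special technique — this is bookkeeping, not technique: standard formulas for sums of constant-multiple powers of x apply termwise.


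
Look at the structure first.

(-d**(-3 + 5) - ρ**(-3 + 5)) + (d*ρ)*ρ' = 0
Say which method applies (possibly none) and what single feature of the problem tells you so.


Best approach: the homogeneous substitution — scaling d and ρ together leaves the slope fixed — it depends only on ρ/d, so substitute the ratio. This doubles as a Bernoulli equation in the unknown as written; the homogeneous route needs no setup at all.


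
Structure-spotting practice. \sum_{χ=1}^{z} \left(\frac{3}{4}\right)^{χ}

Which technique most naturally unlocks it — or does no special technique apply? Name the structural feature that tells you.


Diagnosis: the geometric series formula — consecutive terms stand in a fixed index-free ratio — the geometric sum formula closes it.


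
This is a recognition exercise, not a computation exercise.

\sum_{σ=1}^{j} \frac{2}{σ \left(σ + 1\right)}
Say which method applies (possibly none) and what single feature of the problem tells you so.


Best approach: telescoping — split \frac{2}{σ \left(σ + 1\right)} by partial fractions and the pieces are one function at shifted arguments — interior terms cancel.


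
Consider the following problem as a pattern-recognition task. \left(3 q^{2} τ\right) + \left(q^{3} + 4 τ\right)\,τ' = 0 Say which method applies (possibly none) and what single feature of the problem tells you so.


Verdict: the exact-equation method — the compatibility test passes: the τ-derivative of 3 q^{2} τ matches the q-derivative of q^{3} + 4 τ, so integrate a potential.


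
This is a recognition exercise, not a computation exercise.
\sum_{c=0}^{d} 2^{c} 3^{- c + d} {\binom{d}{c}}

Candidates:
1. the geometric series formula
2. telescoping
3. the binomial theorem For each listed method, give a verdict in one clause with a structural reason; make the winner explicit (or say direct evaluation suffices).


Verdict: the binomial theorem — binomial coefficients against complementary powers of 2 and 3: recognize the binomial expansion and resum.
- the geometric series formula — the term-to-term ratio drifts with the index — the one thing the geometric formula cannot absorb.
- telescoping: the summand is not presented as a shifted difference — a telescoping rewrite may exist, but the displayed structure does not offer one.
- the binomial theorem — yes — fits the structure here.


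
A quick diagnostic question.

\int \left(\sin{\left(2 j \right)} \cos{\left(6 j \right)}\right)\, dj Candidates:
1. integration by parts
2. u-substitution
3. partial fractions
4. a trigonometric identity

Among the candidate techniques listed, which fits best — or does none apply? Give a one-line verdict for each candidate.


Method: a trigonometric identity — the identity turns \sin{\left(2 j \right)} \cos{\left(6 j \right)} into two lone cosines/sines, each trivially integrable.
- integration by parts: not the fit here: there is no polynomial factor to ladder down — parts can still close the trigonometric product by recursion, though the identity rewrite is the direct route.
- u-substitution: no subexpression of the integrand serves as a whole-integral substitution inner — individual terms may offer their own, but none carries its derivative as a factor of the full integrand; a working change of variable would have to be constructed from outside the expression.
- partial fractions — there is no rational-function structure to decompose.
- a trigonometric identity — yes, a natural case for it.


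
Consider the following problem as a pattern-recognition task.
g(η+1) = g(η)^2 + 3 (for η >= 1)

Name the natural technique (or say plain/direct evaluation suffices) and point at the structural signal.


Diagnosis: no special technique — the recurrence is nonlinear in the sequence terms; no linear-recurrence method fits it as written — one iterates or studies it directly.


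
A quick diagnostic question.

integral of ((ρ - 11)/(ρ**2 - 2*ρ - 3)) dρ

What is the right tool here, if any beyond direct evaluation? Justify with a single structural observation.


Diagnosis: partial fractions — a proper rational integrand over the factorable ρ**2 - 2*ρ - 3: partial fractions reduce it to elementary pieces.


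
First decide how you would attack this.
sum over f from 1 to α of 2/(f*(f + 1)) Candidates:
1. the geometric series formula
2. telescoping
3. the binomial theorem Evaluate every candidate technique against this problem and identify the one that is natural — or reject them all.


Best approach: telescoping — 2/(f*(f + 1)) hides a difference of shifted reciprocals — decompose it and the middle of the sum vanishes.
- the geometric series formula: the ratio of consecutive terms depends on the index.
- telescoping — a fit — the right tool for this form.
- the binomial theorem: the terms do not reassemble into a binomial power.


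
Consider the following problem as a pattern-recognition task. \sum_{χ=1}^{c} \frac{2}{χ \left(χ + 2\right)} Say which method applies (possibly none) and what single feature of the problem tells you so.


Technique: telescoping — after splitting \frac{2}{χ \left(χ + 2\right)} into partial fractions, the pieces are shifted copies of one function and cancel telescopically.


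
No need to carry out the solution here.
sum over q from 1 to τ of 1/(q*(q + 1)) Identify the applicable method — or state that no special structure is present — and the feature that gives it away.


Method: telescoping — integer-spaced poles in 1/(q*(q + 1)) are the telescoping signature in disguise.


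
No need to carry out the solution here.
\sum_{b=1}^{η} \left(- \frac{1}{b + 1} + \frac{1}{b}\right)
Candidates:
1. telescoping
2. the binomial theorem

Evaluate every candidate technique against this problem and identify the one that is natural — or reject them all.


Diagnosis: telescoping — spot the paired structure — each term adds \frac{1}{b} and subtracts its successor value, which the next term restores: the definition of a telescoping chain.
- telescoping — yes — fits the structure here.
- the binomial theorem: no binomial coefficients pair with matched powers.


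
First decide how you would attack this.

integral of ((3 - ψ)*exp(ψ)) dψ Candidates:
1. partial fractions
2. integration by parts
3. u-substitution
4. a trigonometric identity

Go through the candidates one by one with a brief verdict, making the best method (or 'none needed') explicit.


Diagnosis: integration by parts — differentiate 3 - ψ, integrate exp(ψ): each pass lowers the polynomial degree, so parts terminates.
- partial fractions: the expression is not a ratio of polynomials that decomposes further.
- integration by parts: applies; the problem has the shape this method handles.
- u-substitution — no subexpression of the integrand serves as a whole-integral substitution inner — individual terms may offer their own, but none carries its derivative as a factor of the full integrand; a working change of variable would have to be constructed from outside the expression.
- a trigonometric identity: no sine or cosine appears, so there is nothing for a trigonometric identity to act on.


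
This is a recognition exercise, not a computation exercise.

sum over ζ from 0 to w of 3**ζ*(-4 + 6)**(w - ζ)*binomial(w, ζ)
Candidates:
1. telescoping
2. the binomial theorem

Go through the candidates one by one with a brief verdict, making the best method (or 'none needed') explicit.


Verdict: the binomial theorem — the summand is term ζ of a binomial expansion in 3 and (-4 + 6); the whole sum is a single power.
- telescoping: the terms as presented offer no neighboring cancellation — a telescoping rewrite may exist, but the displayed structure does not hand one over.
- the binomial theorem: yes, a natural case for it.


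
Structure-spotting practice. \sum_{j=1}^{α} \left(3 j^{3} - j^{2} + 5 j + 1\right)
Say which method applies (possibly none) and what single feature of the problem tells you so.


Technique: no special technique — constant-multiple powers of j with no cancellation partners and no common ratio — use the standard power-sum formulas.


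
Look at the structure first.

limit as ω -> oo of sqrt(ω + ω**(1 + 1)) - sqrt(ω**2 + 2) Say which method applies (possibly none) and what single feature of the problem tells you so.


Diagnosis: conjugate multiplication — infinity minus infinity with a radical in play — multiply by the conjugate so the divergences of sqrt(ω + ω**(1 + 1)) and sqrt(ω**2 + 2) annihilate.


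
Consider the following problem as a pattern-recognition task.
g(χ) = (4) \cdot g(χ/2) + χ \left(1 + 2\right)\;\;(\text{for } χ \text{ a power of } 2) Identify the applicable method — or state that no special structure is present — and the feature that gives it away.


Diagnosis: the master substitution — treat m = log base 2 of χ as the new clock: one recursion step advances m by one while χ scales by 2.


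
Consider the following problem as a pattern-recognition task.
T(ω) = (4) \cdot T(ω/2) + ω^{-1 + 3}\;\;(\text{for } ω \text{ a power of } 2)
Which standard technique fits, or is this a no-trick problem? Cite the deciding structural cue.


Diagnosis: the master substitution — the argument shrinks by the factor 2, so measure the index on a logarithmic scale and the recursion becomes a shift.


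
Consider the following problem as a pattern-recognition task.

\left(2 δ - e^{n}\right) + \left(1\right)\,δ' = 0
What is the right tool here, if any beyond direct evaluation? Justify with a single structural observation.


Method: a linear integrating factor — linear in the unknown with genuine forcing: multiply through by the exponential of the integrated coefficient and the left side closes into one derivative.


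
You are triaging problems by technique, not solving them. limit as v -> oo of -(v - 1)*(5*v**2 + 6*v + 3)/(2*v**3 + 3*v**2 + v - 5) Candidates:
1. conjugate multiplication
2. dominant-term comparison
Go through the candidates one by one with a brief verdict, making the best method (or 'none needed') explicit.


Best approach: dominant-term comparison — growth-rate triage: the leading powers of v decide the limit, everything else is noise.
- conjugate multiplication: there are no radicals in tension whose conjugate would simplify matters.
- dominant-term comparison: yes, a natural case for it.


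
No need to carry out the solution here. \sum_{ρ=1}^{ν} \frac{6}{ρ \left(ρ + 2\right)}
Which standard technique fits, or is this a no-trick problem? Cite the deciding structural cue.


Diagnosis: telescoping — integer-spaced poles in \frac{6}{ρ \left(ρ + 2\right)} are the telescoping signature in disguise.
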